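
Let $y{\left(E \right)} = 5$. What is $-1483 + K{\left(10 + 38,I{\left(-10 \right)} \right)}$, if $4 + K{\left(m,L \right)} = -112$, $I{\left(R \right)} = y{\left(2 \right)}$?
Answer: $-1599$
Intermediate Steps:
$I{\left(R \right)} = 5$
$K{\left(m,L \right)} = -116$ ($K{\left(m,L \right)} = -4 - 112 = -116$)
$-1483 + K{\left(10 + 38,I{\left(-10 \right)} \right)} = -1483 - 116 = -1599$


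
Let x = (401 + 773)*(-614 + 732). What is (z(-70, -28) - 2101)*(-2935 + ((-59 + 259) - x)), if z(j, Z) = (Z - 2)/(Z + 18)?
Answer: 296378166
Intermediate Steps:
z(j, Z) = (-2 + Z)/(18 + Z)
x = 138532 (x = 1174*118 = 138532)
(z(-70, -28) - 2101)*(-2935 + ((-59 + 259) - x)) = ((-2 - 28)/(18 - 28) - 2101)*(-2935 + ((-59 + 259) - 1*138532)) = (-30/(-10) - 2101)*(-2935 + (200 - 138532)) = (-⅒*(-30) - 2101)*(-2935 - 138332) = (3 - 2101)*(-141267) = -2098*(-141267) = 296378166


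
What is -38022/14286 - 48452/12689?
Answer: -195774405/30212509 ≈ -6.4799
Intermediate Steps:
-38022/14286 - 48452/12689 = -38022*1/14286 - 48452*1/12689 = -6337/2381 - 48452/12689 = -195774405/30212509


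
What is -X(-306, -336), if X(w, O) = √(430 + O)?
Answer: -√94 ≈ -9.6954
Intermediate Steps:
-X(-306, -336) = -√(430 - 336) = -√94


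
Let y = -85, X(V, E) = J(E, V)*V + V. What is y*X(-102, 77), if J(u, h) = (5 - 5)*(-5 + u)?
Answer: 8670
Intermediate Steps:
J(u, h) = 0 (J(u, h) = 0*(-5 + u) = 0)
X(V, E) = V (X(V, E) = 0*V + V = 0 + V = V)
y*X(-102, 77) = -85*(-102) = 8670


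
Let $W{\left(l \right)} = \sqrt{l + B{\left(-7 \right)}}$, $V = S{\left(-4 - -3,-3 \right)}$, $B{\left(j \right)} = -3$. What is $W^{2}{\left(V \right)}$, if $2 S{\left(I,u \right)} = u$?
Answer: $- \frac{9}{2} \approx -4.5$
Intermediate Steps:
$S{\left(I,u \right)} = \frac{u}{2}$
$V = - \frac{3}{2}$ ($V = \frac{1}{2} \left(-3\right) = - \frac{3}{2} \approx -1.5$)
$W{\left(l \right)} = \sqrt{-3 + l}$ ($W{\left(l \right)} = \sqrt{l - 3} = \sqrt{-3 + l}$)
$W^{2}{\left(V \right)} = \left(\sqrt{-3 - \frac{3}{2}}\right)^{2} = \left(\sqrt{- \frac{9}{2}}\right)^{2} = \left(\frac{3 i \sqrt{2}}{2}\right)^{2} = - \frac{9}{2}$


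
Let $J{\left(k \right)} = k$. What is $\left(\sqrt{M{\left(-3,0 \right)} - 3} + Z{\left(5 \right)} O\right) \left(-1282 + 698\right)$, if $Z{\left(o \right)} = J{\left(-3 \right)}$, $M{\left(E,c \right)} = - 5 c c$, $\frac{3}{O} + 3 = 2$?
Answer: $-5256 - 584 i \sqrt{3} \approx -5256.0 - 1011.5 i$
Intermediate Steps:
$O = -3$ ($O = \frac{3}{-3 + 2} = \frac{3}{-1} = 3 \left(-1\right) = -3$)
$M{\left(E,c \right)} = - 5 c^{2}$
$Z{\left(o \right)} = -3$
$\left(\sqrt{M{\left(-3,0 \right)} - 3} + Z{\left(5 \right)} O\right) \left(-1282 + 698\right) = \left(\sqrt{- 5 \cdot 0^{2} - 3} - -9\right) \left(-1282 + 698\right) = \left(\sqrt{\left(-5\right) 0 - 3} + 9\right) \left(-584\right) = \left(\sqrt{0 - 3} + 9\right) \left(-584\right) = \left(\sqrt{-3} + 9\right) \left(-584\right) = \left(i \sqrt{3} + 9\right) \left(-584\right) = \left(9 + i \sqrt{3}\right) \left(-584\right) = -5256 - 584 i \sqrt{3}$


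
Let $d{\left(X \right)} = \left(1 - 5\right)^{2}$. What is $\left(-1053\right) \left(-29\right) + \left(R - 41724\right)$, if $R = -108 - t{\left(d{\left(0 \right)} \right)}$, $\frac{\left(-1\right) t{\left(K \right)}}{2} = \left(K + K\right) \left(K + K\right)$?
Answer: $-9247$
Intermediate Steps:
$d{\left(X \right)} = 16$ ($d{\left(X \right)} = \left(-4\right)^{2} = 16$)
$t{\left(K \right)} = - 8 K^{2}$ ($t{\left(K \right)} = - 2 \left(K + K\right) \left(K + K\right) = - 2 \cdot 2 K 2 K = - 2 \cdot 4 K^{2} = - 8 K^{2}$)
$R = 1940$ ($R = -108 - - 8 \cdot 16^{2} = -108 - \left(-8\right) 256 = -108 - -2048 = -108 + 2048 = 1940$)
$\left(-1053\right) \left(-29\right) + \left(R - 41724\right) = \left(-1053\right) \left(-29\right) + \left(1940 - 41724\right) = 30537 + \left(1940 - 41724\right) = 30537 - 39784 = -9247$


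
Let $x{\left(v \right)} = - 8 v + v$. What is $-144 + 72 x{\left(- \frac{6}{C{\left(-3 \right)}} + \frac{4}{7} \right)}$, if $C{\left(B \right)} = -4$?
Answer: $-1188$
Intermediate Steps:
$x{\left(v \right)} = - 7 v$
$-144 + 72 x{\left(- \frac{6}{C{\left(-3 \right)}} + \frac{4}{7} \right)} = -144 + 72 \left(- 7 \left(- \frac{6}{-4} + \frac{4}{7}\right)\right) = -144 + 72 \left(- 7 \left(\left(-6\right) \left(- \frac{1}{4}\right) + 4 \cdot \frac{1}{7}\right)\right) = -144 + 72 \left(- 7 \left(\frac{3}{2} + \frac{4}{7}\right)\right) = -144 + 72 \left(\left(-7\right) \frac{29}{14}\right) = -144 + 72 \left(- \frac{29}{2}\right) = -144 - 1044 = -1188$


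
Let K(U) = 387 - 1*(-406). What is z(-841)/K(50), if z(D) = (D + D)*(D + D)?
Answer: 2829124/793 ≈ 3567.6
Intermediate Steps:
K(U) = 793 (K(U) = 387 + 406 = 793)
z(D) = 4*D² (z(D) = (2*D)*(2*D) = 4*D²)
z(-841)/K(50) = (4*(-841)²)/793 = (4*707281)*(1/793) = 2829124*(1/793) = 2829124/793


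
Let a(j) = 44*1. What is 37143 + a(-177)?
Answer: 37187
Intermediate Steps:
a(j) = 44
37143 + a(-177) = 37143 + 44 = 37187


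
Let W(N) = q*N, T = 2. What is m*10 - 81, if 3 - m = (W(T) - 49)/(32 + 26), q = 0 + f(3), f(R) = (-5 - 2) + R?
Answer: -1194/29 ≈ -41.172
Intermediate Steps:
f(R) = -7 + R
q = -4 (q = 0 + (-7 + 3) = 0 - 4 = -4)
W(N) = -4*N
m = 231/58 (m = 3 - (-4*2 - 49)/(32 + 26) = 3 - (-8 - 49)/58 = 3 - (-57)/58 = 3 - 1*(-57/58) = 3 + 57/58 = 231/58 ≈ 3.9828)
m*10 - 81 = (231/58)*10 - 81 = 1155/29 - 81 = -1194/29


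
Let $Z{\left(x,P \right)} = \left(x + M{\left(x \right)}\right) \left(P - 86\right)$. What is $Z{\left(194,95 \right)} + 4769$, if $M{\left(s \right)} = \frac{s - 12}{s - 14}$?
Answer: $\frac{65241}{10} \approx 6524.1$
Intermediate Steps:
$M{\left(s \right)} = \frac{-12 + s}{-14 + s}$
$Z{\left(x,P \right)} = \left(-86 + P\right) \left(x + \frac{-12 + x}{-14 + x}\right)$ ($Z{\left(x,P \right)} = \left(x + \frac{-12 + x}{-14 + x}\right) \left(P - 86\right) = \left(x + \frac{-12 + x}{-14 + x}\right) \left(-86 + P\right) = \left(-86 + P\right) \left(x + \frac{-12 + x}{-14 + x}\right)$)
$Z{\left(194,95 \right)} + 4769 = \frac{1032 - 16684 + 95 \left(-12 + 194\right) + 194 \left(-86 + 95\right) \left(-14 + 194\right)}{-14 + 194} + 4769 = \frac{1032 - 16684 + 95 \cdot 182 + 194 \cdot 9 \cdot 180}{180} + 4769 = \frac{1032 - 16684 + 17290 + 314280}{180} + 4769 = \frac{1}{180} \cdot 315918 + 4769 = \frac{17551}{10} + 4769 = \frac{65241}{10}$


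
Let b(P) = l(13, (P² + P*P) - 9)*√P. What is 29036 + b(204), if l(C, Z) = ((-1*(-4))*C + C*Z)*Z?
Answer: 29036 + 180086416146*√51 ≈ 1.2861e+12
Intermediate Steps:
l(C, Z) = Z*(4*C + C*Z) (l(C, Z) = (4*C + C*Z)*Z = Z*(4*C + C*Z))
b(P) = 13*√P*(-9 + 2*P²)*(-5 + 2*P²) (b(P) = (13*((P² + P*P) - 9)*(4 + ((P² + P*P) - 9)))*√P = (13*((P² + P²) - 9)*(4 + ((P² + P²) - 9)))*√P = (13*(2*P² - 9)*(4 + (2*P² - 9)))*√P = (13*(-9 + 2*P²)*(4 + (-9 + 2*P²)))*√P = (13*(-9 + 2*P²)*(-5 + 2*P²))*√P = 13*√P*(-9 + 2*P²)*(-5 + 2*P²))
29036 + b(204) = 29036 + √204*(585 - 364*204² + 52*204⁴) = 29036 + (2*√51)*(585 - 364*41616 + 52*1731891456) = 29036 + (2*√51)*(585 - 15148224 + 90058355712) = 29036 + (2*√51)*90043208073 = 29036 + 180086416146*√51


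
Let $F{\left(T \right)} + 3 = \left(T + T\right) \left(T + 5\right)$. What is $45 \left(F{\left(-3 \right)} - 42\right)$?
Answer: $-2565$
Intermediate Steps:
$F{\left(T \right)} = -3 + 2 T \left(5 + T\right)$ ($F{\left(T \right)} = -3 + \left(T + T\right) \left(T + 5\right) = -3 + 2 T \left(5 + T\right)$)
$45 \left(F{\left(-3 \right)} - 42\right) = 45 \left(\left(-3 + 2 \left(-3\right)^{2} + 10 \left(-3\right)\right) - 42\right) = 45 \left(\left(-3 + 2 \cdot 9 - 30\right) - 42\right) = 45 \left(\left(-3 + 18 - 30\right) - 42\right) = 45 \left(-15 - 42\right) = 45 \left(-57\right) = -2565$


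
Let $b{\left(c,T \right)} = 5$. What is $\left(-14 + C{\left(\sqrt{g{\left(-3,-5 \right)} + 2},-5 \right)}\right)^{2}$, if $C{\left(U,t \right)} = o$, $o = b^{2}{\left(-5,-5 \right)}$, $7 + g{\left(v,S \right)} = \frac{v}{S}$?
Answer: $121$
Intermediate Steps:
$g{\left(v,S \right)} = -7 + \frac{v}{S}$
$o = 25$ ($o = 5^{2} = 25$)
$C{\left(U,t \right)} = 25$
$\left(-14 + C{\left(\sqrt{g{\left(-3,-5 \right)} + 2},-5 \right)}\right)^{2} = \left(-14 + 25\right)^{2} = 11^{2} = 121$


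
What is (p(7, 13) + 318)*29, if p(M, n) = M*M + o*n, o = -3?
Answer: 9512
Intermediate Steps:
p(M, n) = M² - 3*n (p(M, n) = M*M - 3*n = M² - 3*n)
(p(7, 13) + 318)*29 = ((7² - 3*13) + 318)*29 = ((49 - 39) + 318)*29 = (10 + 318)*29 = 328*29 = 9512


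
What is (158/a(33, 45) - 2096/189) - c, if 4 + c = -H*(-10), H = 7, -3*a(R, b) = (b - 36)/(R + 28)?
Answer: -621764/189 ≈ -3289.8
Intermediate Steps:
a(R, b) = -(-36 + b)/(3*(28 + R)) (a(R, b) = -(b - 36)/(3*(R + 28)) = -(-36 + b)/(3*(28 + R)))
c = 66 (c = -4 - 1*7*(-10) = -4 - 7*(-10) = -4 + 70 = 66)
(158/a(33, 45) - 2096/189) - c = (158/(((36 - 1*45)/(3*(28 + 33)))) - 2096/189) - 1*66 = (158/(((⅓)*(36 - 45)/61)) - 2096*1/189) - 66 = (158/(((⅓)*(1/61)*(-9))) - 2096/189) - 66 = (158/(-3/61) - 2096/189) - 66 = (158*(-61/3) - 2096/189) - 66 = (-9638/3 - 2096/189) - 66 = -609290/189 - 66 = -621764/189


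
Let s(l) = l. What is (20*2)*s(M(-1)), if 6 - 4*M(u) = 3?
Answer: 30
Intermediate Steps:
M(u) = 3/4 (M(u) = 3/2 - 1/4*3 = 3/2 - 3/4 = 3/4)
(20*2)*s(M(-1)) = (20*2)*(3/4) = 40*(3/4) = 30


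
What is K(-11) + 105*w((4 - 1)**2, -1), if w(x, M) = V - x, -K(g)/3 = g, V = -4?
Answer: -1332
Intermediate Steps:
K(g) = -3*g
w(x, M) = -4 - x
K(-11) + 105*w((4 - 1)**2, -1) = -3*(-11) + 105*(-4 - (4 - 1)**2) = 33 + 105*(-4 - 1*3**2) = 33 + 105*(-4 - 1*9) = 33 + 105*(-4 - 9) = 33 + 105*(-13) = 33 - 1365 = -1332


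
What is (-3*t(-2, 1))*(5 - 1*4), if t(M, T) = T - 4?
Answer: 9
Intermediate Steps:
t(M, T) = -4 + T
(-3*t(-2, 1))*(5 - 1*4) = (-3*(-4 + 1))*(5 - 1*4) = (-3*(-3))*(5 - 4) = 9*1 = 9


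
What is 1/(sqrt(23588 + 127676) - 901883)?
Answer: -901883/813392794425 - 4*sqrt(9454)/813392794425 ≈ -1.1093e-6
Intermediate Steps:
1/(sqrt(23588 + 127676) - 901883) = 1/(sqrt(151264) - 901883) = 1/(4*sqrt(9454) - 901883) = 1/(-901883 + 4*sqrt(9454))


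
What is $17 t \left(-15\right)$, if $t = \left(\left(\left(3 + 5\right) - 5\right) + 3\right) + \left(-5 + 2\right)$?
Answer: $-765$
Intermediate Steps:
$t = 3$ ($t = \left(\left(8 - 5\right) + 3\right) - 3 = \left(3 + 3\right) - 3 = 6 - 3 = 3$)
$17 t \left(-15\right) = 17 \cdot 3 \left(-15\right) = 51 \left(-15\right) = -765$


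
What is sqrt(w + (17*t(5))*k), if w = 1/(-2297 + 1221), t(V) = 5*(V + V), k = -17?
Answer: I*sqrt(4182466069)/538 ≈ 120.21*I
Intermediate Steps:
t(V) = 10*V (t(V) = 5*(2*V) = 10*V)
w = -1/1076 (w = 1/(-1076) = -1/1076 ≈ -0.00092937)
sqrt(w + (17*t(5))*k) = sqrt(-1/1076 + (17*(10*5))*(-17)) = sqrt(-1/1076 + (17*50)*(-17)) = sqrt(-1/1076 + 850*(-17)) = sqrt(-1/1076 - 14450) = sqrt(-15548201/1076) = I*sqrt(4182466069)/538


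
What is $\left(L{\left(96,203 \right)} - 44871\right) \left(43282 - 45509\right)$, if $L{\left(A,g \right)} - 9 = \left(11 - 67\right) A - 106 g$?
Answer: $159800612$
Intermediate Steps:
$L{\left(A,g \right)} = 9 - 106 g - 56 A$ ($L{\left(A,g \right)} = 9 + \left(\left(11 - 67\right) A - 106 g\right) = 9 - \left(56 A + 106 g\right) = 9 - 106 g - 56 A$)
$\left(L{\left(96,203 \right)} - 44871\right) \left(43282 - 45509\right) = \left(\left(9 - 21518 - 5376\right) - 44871\right) \left(43282 - 45509\right) = \left(\left(9 - 21518 - 5376\right) - 44871\right) \left(-2227\right) = \left(-26885 - 44871\right) \left(-2227\right) = \left(-71756\right) \left(-2227\right) = 159800612$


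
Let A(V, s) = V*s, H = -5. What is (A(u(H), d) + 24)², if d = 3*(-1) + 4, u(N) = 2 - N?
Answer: 961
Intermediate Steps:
d = 1 (d = -3 + 4 = 1)
(A(u(H), d) + 24)² = ((2 - 1*(-5))*1 + 24)² = ((2 + 5)*1 + 24)² = (7*1 + 24)² = (7 + 24)² = 31² = 961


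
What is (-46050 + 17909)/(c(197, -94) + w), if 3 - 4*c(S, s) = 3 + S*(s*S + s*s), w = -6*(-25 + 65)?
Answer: -56282/953197 ≈ -0.059045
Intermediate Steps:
w = -240 (w = -6*40 = -240)
c(S, s) = -S*(s² + S*s)/4 (c(S, s) = ¾ - (3 + S*(s*S + s*s))/4 = ¾ - (3 + S*(S*s + s²))/4 = ¾ - (3 + S*(s² + S*s))/4 = ¾ + (-¾ - S*(s² + S*s)/4) = -S*(s² + S*s)/4)
(-46050 + 17909)/(c(197, -94) + w) = (-46050 + 17909)/(-¼*197*(-94)*(197 - 94) - 240) = -28141/(-¼*197*(-94)*103 - 240) = -28141/(953677/2 - 240) = -28141/953197/2 = -28141*2/953197 = -56282/953197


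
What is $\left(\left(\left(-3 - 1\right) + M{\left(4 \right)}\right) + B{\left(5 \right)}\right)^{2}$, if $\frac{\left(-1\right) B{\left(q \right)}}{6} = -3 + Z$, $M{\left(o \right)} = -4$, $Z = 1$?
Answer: $16$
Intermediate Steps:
$B{\left(q \right)} = 12$ ($B{\left(q \right)} = - 6 \left(-3 + 1\right) = \left(-6\right) \left(-2\right) = 12$)
$\left(\left(\left(-3 - 1\right) + M{\left(4 \right)}\right) + B{\left(5 \right)}\right)^{2} = \left(\left(\left(-3 - 1\right) - 4\right) + 12\right)^{2} = \left(\left(-4 - 4\right) + 12\right)^{2} = \left(-8 + 12\right)^{2} = 4^{2} = 16$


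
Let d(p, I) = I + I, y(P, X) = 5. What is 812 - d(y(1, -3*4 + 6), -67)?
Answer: 946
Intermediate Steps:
d(p, I) = 2*I
812 - d(y(1, -3*4 + 6), -67) = 812 - 2*(-67) = 812 - 1*(-134) = 812 + 134 = 946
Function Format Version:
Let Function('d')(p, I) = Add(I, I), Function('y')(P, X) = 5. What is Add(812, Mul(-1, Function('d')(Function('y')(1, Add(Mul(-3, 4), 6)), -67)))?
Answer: 946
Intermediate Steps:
Function('d')(p, I) = Mul(2, I)
Add(812, Mul(-1, Function('d')(Function('y')(1, Add(Mul(-3, 4), 6)), -67))) = Add(812, Mul(-1, Mul(2, -67))) = Add(812, Mul(-1, -134)) = Add(812, 134) = 946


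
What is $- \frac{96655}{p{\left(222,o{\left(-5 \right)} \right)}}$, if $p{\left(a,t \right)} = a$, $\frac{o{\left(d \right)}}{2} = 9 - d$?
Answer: $- \frac{96655}{222} \approx -435.38$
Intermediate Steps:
$o{\left(d \right)} = 18 - 2 d$ ($o{\left(d \right)} = 2 \left(9 - d\right) = 18 - 2 d$)
$- \frac{96655}{p{\left(222,o{\left(-5 \right)} \right)}} = - \frac{96655}{222}$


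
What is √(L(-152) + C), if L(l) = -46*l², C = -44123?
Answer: I*√1106907 ≈ 1052.1*I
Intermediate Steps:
√(L(-152) + C) = √(-46*(-152)² - 44123) = √(-46*23104 - 44123) = √(-1062784 - 44123) = √(-1106907) = I*√1106907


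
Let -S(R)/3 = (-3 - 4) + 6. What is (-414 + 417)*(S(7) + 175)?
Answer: 534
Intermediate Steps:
S(R) = 3 (S(R) = -3*((-3 - 4) + 6) = -3*(-7 + 6) = -3*(-1) = 3)
(-414 + 417)*(S(7) + 175) = (-414 + 417)*(3 + 175) = 3*178 = 534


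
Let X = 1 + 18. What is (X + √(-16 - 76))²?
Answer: 269 + 76*I*√23 ≈ 269.0 + 364.48*I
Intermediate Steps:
X = 19
(X + √(-16 - 76))² = (19 + √(-16 - 76))² = (19 + √(-92))² = (19 + 2*I*√23)²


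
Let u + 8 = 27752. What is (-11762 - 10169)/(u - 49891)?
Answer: 21931/22147 ≈ 0.99025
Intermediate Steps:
u = 27744 (u = -8 + 27752 = 27744)
(-11762 - 10169)/(u - 49891) = (-11762 - 10169)/(27744 - 49891) = -21931/(-22147) = -21931*(-1/22147) = 21931/22147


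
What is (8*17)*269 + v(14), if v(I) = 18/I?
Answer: 256097/7 ≈ 36585.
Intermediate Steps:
(8*17)*269 + v(14) = (8*17)*269 + 18/14 = 136*269 + 18*(1/14) = 36584 + 9/7 = 256097/7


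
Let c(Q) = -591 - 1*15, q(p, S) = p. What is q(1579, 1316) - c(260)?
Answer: 2185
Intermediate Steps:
c(Q) = -606 (c(Q) = -591 - 15 = -606)
q(1579, 1316) - c(260) = 1579 - 1*(-606) = 1579 + 606 = 2185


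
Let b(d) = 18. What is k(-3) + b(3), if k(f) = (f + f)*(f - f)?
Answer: 18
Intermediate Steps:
k(f) = 0 (k(f) = (2*f)*0 = 0)
k(-3) + b(3) = 0 + 18 = 18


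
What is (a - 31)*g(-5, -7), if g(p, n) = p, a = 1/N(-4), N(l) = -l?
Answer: 615/4 ≈ 153.75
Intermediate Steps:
a = ¼ (a = 1/(-1*(-4)) = 1/4 = ¼ ≈ 0.25000)
(a - 31)*g(-5, -7) = (¼ - 31)*(-5) = -123/4*(-5) = 615/4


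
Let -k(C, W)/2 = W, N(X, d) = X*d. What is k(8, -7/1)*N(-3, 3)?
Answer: -126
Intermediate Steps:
k(C, W) = -2*W
k(8, -7/1)*N(-3, 3) = (-(-14)/1)*(-3*3) = -(-14)*(-9) = -2*(-7)*(-9) = 14*(-9) = -126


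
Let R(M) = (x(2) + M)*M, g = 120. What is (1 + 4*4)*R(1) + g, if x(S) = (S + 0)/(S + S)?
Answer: 291/2 ≈ 145.50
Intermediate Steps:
x(S) = ½ (x(S) = S/((2*S)) = S*(1/(2*S)) = ½)
R(M) = M*(½ + M) (R(M) = (½ + M)*M = M*(½ + M))
(1 + 4*4)*R(1) + g = (1 + 4*4)*(1*(½ + 1)) + 120 = (1 + 16)*(1*(3/2)) + 120 = 17*(3/2) + 120 = 51/2 + 120 = 291/2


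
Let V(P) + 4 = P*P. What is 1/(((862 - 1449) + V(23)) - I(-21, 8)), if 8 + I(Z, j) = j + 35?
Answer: -1/97 ≈ -0.010309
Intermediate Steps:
V(P) = -4 + P² (V(P) = -4 + P*P = -4 + P²)
I(Z, j) = 27 + j (I(Z, j) = -8 + (j + 35) = -8 + (35 + j) = 27 + j)
1/(((862 - 1449) + V(23)) - I(-21, 8)) = 1/(((862 - 1449) + (-4 + 23²)) - (27 + 8)) = 1/((-587 + (-4 + 529)) - 1*35) = 1/((-587 + 525) - 35) = 1/(-62 - 35) = 1/(-97) = -1/97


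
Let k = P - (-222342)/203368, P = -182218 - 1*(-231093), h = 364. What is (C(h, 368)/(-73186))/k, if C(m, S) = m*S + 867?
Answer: -6854467598/181864160741903 ≈ -3.7690e-5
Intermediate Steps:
C(m, S) = 867 + S*m (C(m, S) = S*m + 867 = 867 + S*m)
P = 48875 (P = -182218 + 231093 = 48875)
k = 4969916671/101684 (k = 48875 - (-222342)/203368 = 48875 - 1*(-111171/101684) = 48875 + 111171/101684 = 4969916671/101684 ≈ 48876.)
(C(h, 368)/(-73186))/k = ((867 + 368*364)/(-73186))/(4969916671/101684) = ((867 + 133952)*(-1/73186))*(101684/4969916671) = (134819*(-1/73186))*(101684/4969916671) = -134819/73186*101684/4969916671 = -6854467598/181864160741903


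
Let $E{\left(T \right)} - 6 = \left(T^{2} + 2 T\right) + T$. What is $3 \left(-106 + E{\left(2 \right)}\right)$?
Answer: $-270$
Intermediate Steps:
$E{\left(T \right)} = 6 + T^{2} + 3 T$ ($E{\left(T \right)} = 6 + \left(\left(T^{2} + 2 T\right) + T\right) = 6 + \left(T^{2} + 3 T\right) = 6 + T^{2} + 3 T$)
$3 \left(-106 + E{\left(2 \right)}\right) = 3 \left(-106 + \left(6 + 2^{2} + 3 \cdot 2\right)\right) = 3 \left(-106 + \left(6 + 4 + 6\right)\right) = 3 \left(-106 + 16\right) = 3 \left(-90\right) = -270$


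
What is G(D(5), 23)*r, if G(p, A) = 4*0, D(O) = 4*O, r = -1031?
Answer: 0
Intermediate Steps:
G(p, A) = 0
G(D(5), 23)*r = 0*(-1031) = 0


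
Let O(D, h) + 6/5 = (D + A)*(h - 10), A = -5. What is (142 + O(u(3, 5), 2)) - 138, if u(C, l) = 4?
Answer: 54/5 ≈ 10.800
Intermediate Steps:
O(D, h) = -6/5 + (-10 + h)*(-5 + D) (O(D, h) = -6/5 + (D - 5)*(h - 10) = -6/5 + (-5 + D)*(-10 + h) = -6/5 + (-10 + h)*(-5 + D))
(142 + O(u(3, 5), 2)) - 138 = (142 + (244/5 - 10*4 - 5*2 + 4*2)) - 138 = (142 + (244/5 - 40 - 10 + 8)) - 138 = (142 + 34/5) - 138 = 744/5 - 138 = 54/5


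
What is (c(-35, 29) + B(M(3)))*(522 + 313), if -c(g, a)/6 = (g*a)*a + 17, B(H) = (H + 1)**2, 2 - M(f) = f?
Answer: 147384180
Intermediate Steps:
M(f) = 2 - f
B(H) = (1 + H)**2
c(g, a) = -102 - 6*g*a**2 (c(g, a) = -6*((g*a)*a + 17) = -6*((a*g)*a + 17) = -6*(g*a**2 + 17) = -6*(17 + g*a**2) = -102 - 6*g*a**2)
(c(-35, 29) + B(M(3)))*(522 + 313) = ((-102 - 6*(-35)*29**2) + (1 + (2 - 1*3))**2)*(522 + 313) = ((-102 - 6*(-35)*841) + (1 + (2 - 3))**2)*835 = ((-102 + 176610) + (1 - 1)**2)*835 = (176508 + 0**2)*835 = (176508 + 0)*835 = 176508*835 = 147384180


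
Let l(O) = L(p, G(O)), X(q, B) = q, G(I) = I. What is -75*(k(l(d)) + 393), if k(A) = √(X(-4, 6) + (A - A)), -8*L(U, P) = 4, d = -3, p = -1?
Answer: -29475 - 150*I ≈ -29475.0 - 150.0*I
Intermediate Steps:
L(U, P) = -½ (L(U, P) = -⅛*4 = -½)
l(O) = -½
k(A) = 2*I (k(A) = √(-4 + (A - A)) = √(-4 + 0) = √(-4) = 2*I)
-75*(k(l(d)) + 393) = -75*(2*I + 393) = -75*(393 + 2*I) = -29475 - 150*I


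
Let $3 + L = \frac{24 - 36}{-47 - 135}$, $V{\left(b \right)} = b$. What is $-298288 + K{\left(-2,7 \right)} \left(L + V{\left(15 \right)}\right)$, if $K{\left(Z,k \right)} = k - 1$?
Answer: $- \frac{27137620}{91} \approx -2.9822 \cdot 10^{5}$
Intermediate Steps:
$K{\left(Z,k \right)} = -1 + k$
$L = - \frac{267}{91}$ ($L = -3 + \frac{24 - 36}{-47 - 135} = -3 - \frac{12}{-182} = -3 - - \frac{6}{91} = -3 + \frac{6}{91} = - \frac{267}{91} \approx -2.9341$)
$-298288 + K{\left(-2,7 \right)} \left(L + V{\left(15 \right)}\right) = -298288 + \left(-1 + 7\right) \left(- \frac{267}{91} + 15\right) = -298288 + 6 \cdot \frac{1098}{91} = -298288 + \frac{6588}{91} = - \frac{27137620}{91}$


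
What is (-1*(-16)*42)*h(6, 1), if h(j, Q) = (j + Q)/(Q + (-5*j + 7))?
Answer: -2352/11 ≈ -213.82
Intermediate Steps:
h(j, Q) = (Q + j)/(7 + Q - 5*j) (h(j, Q) = (Q + j)/(Q + (7 - 5*j)) = (Q + j)/(7 + Q - 5*j))
(-1*(-16)*42)*h(6, 1) = (-1*(-16)*42)*((1 + 6)/(7 + 1 - 5*6)) = (16*42)*(7/(7 + 1 - 30)) = 672*(7/(-22)) = 672*(-1/22*7) = 672*(-7/22) = -2352/11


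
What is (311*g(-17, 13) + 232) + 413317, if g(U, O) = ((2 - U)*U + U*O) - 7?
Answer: 242188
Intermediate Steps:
g(U, O) = -7 + O*U + U*(2 - U) (g(U, O) = (U*(2 - U) + O*U) - 7 = (O*U + U*(2 - U)) - 7 = -7 + O*U + U*(2 - U))
(311*g(-17, 13) + 232) + 413317 = (311*(-7 - 1*(-17)² + 2*(-17) + 13*(-17)) + 232) + 413317 = (311*(-7 - 1*289 - 34 - 221) + 232) + 413317 = (311*(-7 - 289 - 34 - 221) + 232) + 413317 = (311*(-551) + 232) + 413317 = (-171361 + 232) + 413317 = -171129 + 413317 = 242188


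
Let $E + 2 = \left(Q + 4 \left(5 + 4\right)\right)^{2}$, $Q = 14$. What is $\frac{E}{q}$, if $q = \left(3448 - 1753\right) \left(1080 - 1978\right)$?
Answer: $- \frac{1249}{761055} \approx -0.0016411$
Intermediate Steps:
$q = -1522110$ ($q = 1695 \left(-898\right) = -1522110$)
$E = 2498$ ($E = -2 + \left(14 + 4 \left(5 + 4\right)\right)^{2} = -2 + \left(14 + 4 \cdot 9\right)^{2} = -2 + \left(14 + 36\right)^{2} = -2 + 50^{2} = -2 + 2500 = 2498$)
$\frac{E}{q} = \frac{2498}{-1522110} = 2498 \left(- \frac{1}{1522110}\right) = - \frac{1249}{761055}$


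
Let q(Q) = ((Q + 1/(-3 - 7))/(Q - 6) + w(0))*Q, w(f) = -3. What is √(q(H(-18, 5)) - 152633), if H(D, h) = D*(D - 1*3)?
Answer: I*√14740106765/310 ≈ 391.64*I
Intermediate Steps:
H(D, h) = D*(-3 + D) (H(D, h) = D*(D - 3) = D*(-3 + D))
q(Q) = Q*(-3 + (-⅒ + Q)/(-6 + Q)) (q(Q) = ((Q + 1/(-3 - 7))/(Q - 6) - 3)*Q = ((Q + 1/(-10))/(-6 + Q) - 3)*Q = ((Q - ⅒)/(-6 + Q) - 3)*Q = ((-⅒ + Q)/(-6 + Q) - 3)*Q = (-3 + (-⅒ + Q)/(-6 + Q))*Q = Q*(-3 + (-⅒ + Q)/(-6 + Q)))
√(q(H(-18, 5)) - 152633) = √((-18*(-3 - 18))*(179 - (-360)*(-3 - 18))/(10*(-6 - 18*(-3 - 18))) - 152633) = √((-18*(-21))*(179 - (-360)*(-21))/(10*(-6 - 18*(-21))) - 152633) = √((⅒)*378*(179 - 20*378)/(-6 + 378) - 152633) = √((⅒)*378*(179 - 7560)/372 - 152633) = √((⅒)*378*(1/372)*(-7381) - 152633) = √(-465003/620 - 152633) = √(-95097463/620) = I*√14740106765/310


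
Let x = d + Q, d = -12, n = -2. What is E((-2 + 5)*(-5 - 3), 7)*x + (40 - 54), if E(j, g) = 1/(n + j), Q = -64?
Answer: -144/13 ≈ -11.077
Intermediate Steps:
E(j, g) = 1/(-2 + j)
x = -76 (x = -12 - 64 = -76)
E((-2 + 5)*(-5 - 3), 7)*x + (40 - 54) = -76/(-2 + (-2 + 5)*(-5 - 3)) + (40 - 54) = -76/(-2 + 3*(-8)) - 14 = -76/(-2 - 24) - 14 = -76/(-26) - 14 = -1/26*(-76) - 14 = 38/13 - 14 = -144/13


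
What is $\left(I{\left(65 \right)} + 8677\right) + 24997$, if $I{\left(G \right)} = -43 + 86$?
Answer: $33717$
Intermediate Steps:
$I{\left(G \right)} = 43$
$\left(I{\left(65 \right)} + 8677\right) + 24997 = \left(43 + 8677\right) + 24997 = 8720 + 24997 = 33717$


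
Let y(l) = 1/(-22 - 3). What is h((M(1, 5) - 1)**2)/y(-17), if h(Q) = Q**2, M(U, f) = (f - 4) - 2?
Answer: -400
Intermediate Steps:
M(U, f) = -6 + f (M(U, f) = (-4 + f) - 2 = -6 + f)
y(l) = -1/25 (y(l) = 1/(-25) = -1/25)
h((M(1, 5) - 1)**2)/y(-17) = (((-6 + 5) - 1)**2)**2/(-1/25) = ((-1 - 1)**2)**2*(-25) = ((-2)**2)**2*(-25) = 4**2*(-25) = 16*(-25) = -400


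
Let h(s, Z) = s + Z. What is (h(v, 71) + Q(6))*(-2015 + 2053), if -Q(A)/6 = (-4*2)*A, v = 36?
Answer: 15010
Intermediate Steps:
Q(A) = 48*A (Q(A) = -6*(-4*2)*A = -(-48)*A = 48*A)
h(s, Z) = Z + s
(h(v, 71) + Q(6))*(-2015 + 2053) = ((71 + 36) + 48*6)*(-2015 + 2053) = (107 + 288)*38 = 395*38 = 15010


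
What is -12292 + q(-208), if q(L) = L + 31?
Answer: -12469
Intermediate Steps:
q(L) = 31 + L
-12292 + q(-208) = -12292 + (31 - 208) = -12292 - 177 = -12469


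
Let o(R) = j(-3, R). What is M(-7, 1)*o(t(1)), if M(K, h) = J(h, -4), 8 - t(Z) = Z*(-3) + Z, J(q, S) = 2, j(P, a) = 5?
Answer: 10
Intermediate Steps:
t(Z) = 8 + 2*Z (t(Z) = 8 - (Z*(-3) + Z) = 8 - (-3*Z + Z) = 8 - (-2)*Z = 8 + 2*Z)
o(R) = 5
M(K, h) = 2
M(-7, 1)*o(t(1)) = 2*5 = 10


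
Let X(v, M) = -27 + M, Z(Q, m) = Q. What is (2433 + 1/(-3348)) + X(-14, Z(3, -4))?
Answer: 8065331/3348 ≈ 2409.0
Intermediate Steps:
(2433 + 1/(-3348)) + X(-14, Z(3, -4)) = (2433 + 1/(-3348)) + (-27 + 3) = (2433 - 1/3348) - 24 = 8145683/3348 - 24 = 8065331/3348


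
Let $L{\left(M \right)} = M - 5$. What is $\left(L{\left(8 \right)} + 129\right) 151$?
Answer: $19932$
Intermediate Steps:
$L{\left(M \right)} = -5 + M$ ($L{\left(M \right)} = M - 5 = -5 + M$)
$\left(L{\left(8 \right)} + 129\right) 151 = \left(\left(-5 + 8\right) + 129\right) 151 = \left(3 + 129\right) 151 = 132 \cdot 151 = 19932$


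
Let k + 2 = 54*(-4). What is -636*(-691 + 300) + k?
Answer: 248458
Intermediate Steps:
k = -218 (k = -2 + 54*(-4) = -2 - 216 = -218)
-636*(-691 + 300) + k = -636*(-691 + 300) - 218 = -636*(-391) - 218 = 248676 - 218 = 248458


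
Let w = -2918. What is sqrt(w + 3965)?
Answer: sqrt(1047) ≈ 32.357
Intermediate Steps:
sqrt(w + 3965) = sqrt(-2918 + 3965) = sqrt(1047)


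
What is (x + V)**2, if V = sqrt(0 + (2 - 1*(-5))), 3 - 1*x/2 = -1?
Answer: (8 + sqrt(7))**2 ≈ 113.33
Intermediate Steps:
x = 8 (x = 6 - 2*(-1) = 6 + 2 = 8)
V = sqrt(7) (V = sqrt(0 + (2 + 5)) = sqrt(0 + 7) = sqrt(7) ≈ 2.6458)
(x + V)**2 = (8 + sqrt(7))**2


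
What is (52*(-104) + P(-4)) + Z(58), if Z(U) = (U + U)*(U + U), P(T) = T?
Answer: 8044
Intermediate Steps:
Z(U) = 4*U² (Z(U) = (2*U)*(2*U) = 4*U²)
(52*(-104) + P(-4)) + Z(58) = (52*(-104) - 4) + 4*58² = (-5408 - 4) + 4*3364 = -5412 + 13456 = 8044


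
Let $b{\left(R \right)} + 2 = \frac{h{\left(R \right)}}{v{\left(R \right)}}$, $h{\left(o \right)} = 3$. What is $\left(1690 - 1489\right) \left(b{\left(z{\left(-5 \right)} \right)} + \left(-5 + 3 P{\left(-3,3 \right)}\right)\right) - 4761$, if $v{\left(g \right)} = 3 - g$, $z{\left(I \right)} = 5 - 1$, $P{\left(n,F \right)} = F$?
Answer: $-4962$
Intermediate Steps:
$z{\left(I \right)} = 4$ ($z{\left(I \right)} = 5 - 1 = 4$)
$b{\left(R \right)} = -2 + \frac{3}{3 - R}$
$\left(1690 - 1489\right) \left(b{\left(z{\left(-5 \right)} \right)} + \left(-5 + 3 P{\left(-3,3 \right)}\right)\right) - 4761 = \left(1690 - 1489\right) \left(\frac{3 - 8}{-3 + 4} + \left(-5 + 3 \cdot 3\right)\right) - 4761 = 201 \left(\frac{3 - 8}{1} + \left(-5 + 9\right)\right) - 4761 = 201 \left(1 \left(-5\right) + 4\right) - 4761 = 201 \left(-5 + 4\right) - 4761 = 201 \left(-1\right) - 4761 = -201 - 4761 = -4962$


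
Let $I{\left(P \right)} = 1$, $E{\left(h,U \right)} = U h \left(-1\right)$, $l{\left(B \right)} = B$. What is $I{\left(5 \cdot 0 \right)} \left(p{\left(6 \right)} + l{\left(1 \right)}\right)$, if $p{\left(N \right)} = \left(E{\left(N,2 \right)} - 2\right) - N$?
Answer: $-19$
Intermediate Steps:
$E{\left(h,U \right)} = - U h$
$p{\left(N \right)} = -2 - 3 N$ ($p{\left(N \right)} = \left(\left(-1\right) 2 N - 2\right) - N = \left(- 2 N - 2\right) - N = \left(-2 - 2 N\right) - N = -2 - 3 N$)
$I{\left(5 \cdot 0 \right)} \left(p{\left(6 \right)} + l{\left(1 \right)}\right) = 1 \left(\left(-2 - 18\right) + 1\right) = 1 \left(-20 + 1\right) = 1 \left(-19\right) = -19$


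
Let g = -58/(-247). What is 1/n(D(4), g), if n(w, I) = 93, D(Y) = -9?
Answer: 1/93 ≈ 0.010753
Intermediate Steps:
g = 58/247 (g = -58*(-1/247) = 58/247 ≈ 0.23482)
1/n(D(4), g) = 1/93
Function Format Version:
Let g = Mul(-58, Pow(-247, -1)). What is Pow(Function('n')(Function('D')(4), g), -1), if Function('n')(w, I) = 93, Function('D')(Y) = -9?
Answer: Rational(1, 93) ≈ 0.010753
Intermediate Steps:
g = Rational(58, 247) (g = Mul(-58, Rational(-1, 247)) = Rational(58, 247) ≈ 0.23482)
Pow(Function('n')(Function('D')(4), g), -1) = Pow(93, -1) = Rational(1, 93)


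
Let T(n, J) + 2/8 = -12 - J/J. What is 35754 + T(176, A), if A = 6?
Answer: 142963/4 ≈ 35741.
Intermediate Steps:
T(n, J) = -53/4 (T(n, J) = -1/4 + (-12 - J/J) = -1/4 + (-12 - 1*1) = -1/4 + (-12 - 1) = -1/4 - 13 = -53/4)
35754 + T(176, A) = 35754 - 53/4 = 142963/4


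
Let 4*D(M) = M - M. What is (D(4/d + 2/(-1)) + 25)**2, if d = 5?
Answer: 625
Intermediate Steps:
D(M) = 0 (D(M) = (M - M)/4 = (1/4)*0 = 0)
(D(4/d + 2/(-1)) + 25)**2 = (0 + 25)**2 = 25**2 = 625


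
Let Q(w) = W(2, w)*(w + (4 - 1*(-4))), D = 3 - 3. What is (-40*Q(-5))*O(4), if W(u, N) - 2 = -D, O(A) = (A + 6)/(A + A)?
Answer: -300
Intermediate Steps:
O(A) = (6 + A)/(2*A) (O(A) = (6 + A)/((2*A)) = (6 + A)*(1/(2*A)) = (6 + A)/(2*A))
D = 0
W(u, N) = 2 (W(u, N) = 2 - 1*0 = 2 + 0 = 2)
Q(w) = 16 + 2*w (Q(w) = 2*(w + (4 - 1*(-4))) = 2*(w + (4 + 4)) = 2*(w + 8) = 2*(8 + w) = 16 + 2*w)
(-40*Q(-5))*O(4) = (-40*(16 + 2*(-5)))*((½)*(6 + 4)/4) = (-40*(16 - 10))*((½)*(¼)*10) = -40*6*(5/4) = -240*5/4 = -300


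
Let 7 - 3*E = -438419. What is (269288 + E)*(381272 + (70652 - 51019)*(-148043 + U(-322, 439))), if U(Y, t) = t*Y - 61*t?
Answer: -2578649064907240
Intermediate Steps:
E = 146142 (E = 7/3 - 1/3*(-438419) = 7/3 + 438419/3 = 146142)
U(Y, t) = -61*t + Y*t (U(Y, t) = Y*t - 61*t = -61*t + Y*t)
(269288 + E)*(381272 + (70652 - 51019)*(-148043 + U(-322, 439))) = (269288 + 146142)*(381272 + (70652 - 51019)*(-148043 + 439*(-61 - 322))) = 415430*(381272 + 19633*(-148043 + 439*(-383))) = 415430*(381272 + 19633*(-148043 - 168137)) = 415430*(381272 + 19633*(-316180)) = 415430*(381272 - 6207561940) = 415430*(-6207180668) = -2578649064907240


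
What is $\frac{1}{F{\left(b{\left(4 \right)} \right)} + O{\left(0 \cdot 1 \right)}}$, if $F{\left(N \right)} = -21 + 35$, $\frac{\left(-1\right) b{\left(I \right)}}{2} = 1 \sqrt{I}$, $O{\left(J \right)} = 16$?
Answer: $\frac{1}{30} \approx 0.033333$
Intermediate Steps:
$b{\left(I \right)} = - 2 \sqrt{I}$ ($b{\left(I \right)} = - 2 \cdot 1 \sqrt{I} = - 2 \sqrt{I}$)
$F{\left(N \right)} = 14$
$\frac{1}{F{\left(b{\left(4 \right)} \right)} + O{\left(0 \cdot 1 \right)}} = \frac{1}{14 + 16} = \frac{1}{30}$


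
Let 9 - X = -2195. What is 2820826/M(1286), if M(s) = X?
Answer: 1410413/1102 ≈ 1279.9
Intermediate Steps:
X = 2204 (X = 9 - 1*(-2195) = 9 + 2195 = 2204)
M(s) = 2204
2820826/M(1286) = 2820826/2204 = 2820826*(1/2204) = 1410413/1102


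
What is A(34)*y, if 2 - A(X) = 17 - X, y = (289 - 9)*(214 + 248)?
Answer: 2457840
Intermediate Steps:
y = 129360 (y = 280*462 = 129360)
A(X) = -15 + X (A(X) = 2 - (17 - X) = 2 + (-17 + X) = -15 + X)
A(34)*y = (-15 + 34)*129360 = 19*129360 = 2457840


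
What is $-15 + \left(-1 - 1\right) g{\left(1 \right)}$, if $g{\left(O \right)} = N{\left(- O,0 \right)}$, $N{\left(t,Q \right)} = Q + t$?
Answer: $-13$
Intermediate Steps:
$g{\left(O \right)} = - O$ ($g{\left(O \right)} = 0 - O = - O$)
$-15 + \left(-1 - 1\right) g{\left(1 \right)} = -15 + \left(-1 - 1\right) \left(\left(-1\right) 1\right) = -15 - -2 = -15 + 2 = -13$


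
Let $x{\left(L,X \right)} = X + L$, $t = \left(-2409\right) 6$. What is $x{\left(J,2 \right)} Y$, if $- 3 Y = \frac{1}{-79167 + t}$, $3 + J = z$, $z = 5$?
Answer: $\frac{4}{280863} \approx 1.4242 \cdot 10^{-5}$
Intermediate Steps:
$J = 2$ ($J = -3 + 5 = 2$)
$t = -14454$
$x{\left(L,X \right)} = L + X$
$Y = \frac{1}{280863}$ ($Y = - \frac{1}{3 \left(-79167 - 14454\right)} = - \frac{1}{3 \left(-93621\right)} = \left(- \frac{1}{3}\right) \left(- \frac{1}{93621}\right) = \frac{1}{280863} \approx 3.5605 \cdot 10^{-6}$)
$x{\left(J,2 \right)} Y = \left(2 + 2\right) \frac{1}{280863} = 4 \cdot \frac{1}{280863} = \frac{4}{280863}$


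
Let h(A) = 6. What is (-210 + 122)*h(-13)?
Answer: -528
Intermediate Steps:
(-210 + 122)*h(-13) = (-210 + 122)*6 = -88*6 = -528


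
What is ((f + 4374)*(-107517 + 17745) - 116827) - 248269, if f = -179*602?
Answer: 9280623352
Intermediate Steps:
f = -107758
((f + 4374)*(-107517 + 17745) - 116827) - 248269 = ((-107758 + 4374)*(-107517 + 17745) - 116827) - 248269 = (-103384*(-89772) - 116827) - 248269 = (9280988448 - 116827) - 248269 = 9280871621 - 248269 = 9280623352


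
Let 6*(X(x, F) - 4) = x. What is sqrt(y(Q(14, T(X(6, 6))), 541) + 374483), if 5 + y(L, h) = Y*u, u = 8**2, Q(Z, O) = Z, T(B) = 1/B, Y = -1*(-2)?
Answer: sqrt(374606) ≈ 612.05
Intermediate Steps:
Y = 2
X(x, F) = 4 + x/6
T(B) = 1/B
u = 64
y(L, h) = 123 (y(L, h) = -5 + 2*64 = -5 + 128 = 123)
sqrt(y(Q(14, T(X(6, 6))), 541) + 374483) = sqrt(123 + 374483) = sqrt(374606)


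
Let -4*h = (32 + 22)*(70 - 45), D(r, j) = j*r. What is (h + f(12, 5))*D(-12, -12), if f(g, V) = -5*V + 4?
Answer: -51624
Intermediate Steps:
f(g, V) = 4 - 5*V
h = -675/2 (h = -(32 + 22)*(70 - 45)/4 = -27*25/2 = -¼*1350 = -675/2 ≈ -337.50)
(h + f(12, 5))*D(-12, -12) = (-675/2 + (4 - 5*5))*(-12*(-12)) = (-675/2 + (4 - 25))*144 = (-675/2 - 21)*144 = -717/2*144 = -51624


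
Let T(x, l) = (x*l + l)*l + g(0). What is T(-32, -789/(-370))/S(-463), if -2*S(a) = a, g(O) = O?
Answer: -19298151/31692350 ≈ -0.60892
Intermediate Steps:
T(x, l) = l*(l + l*x) (T(x, l) = (x*l + l)*l + 0 = (l*x + l)*l + 0 = (l + l*x)*l + 0 = l*(l + l*x) + 0 = l*(l + l*x))
S(a) = -a/2
T(-32, -789/(-370))/S(-463) = ((-789/(-370))²*(1 - 32))/((-½*(-463))) = ((-789*(-1/370))²*(-31))/(463/2) = ((789/370)²*(-31))*(2/463) = ((622521/136900)*(-31))*(2/463) = -19298151/136900*2/463 = -19298151/31692350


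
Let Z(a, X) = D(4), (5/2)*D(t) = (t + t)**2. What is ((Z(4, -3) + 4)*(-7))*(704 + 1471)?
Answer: -450660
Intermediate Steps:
D(t) = 8*t**2/5 (D(t) = 2*(t + t)**2/5 = 2*(2*t)**2/5 = 2*(4*t**2)/5 = 8*t**2/5)
Z(a, X) = 128/5 (Z(a, X) = (8/5)*4**2 = (8/5)*16 = 128/5)
((Z(4, -3) + 4)*(-7))*(704 + 1471) = ((128/5 + 4)*(-7))*(704 + 1471) = ((148/5)*(-7))*2175 = -1036/5*2175 = -450660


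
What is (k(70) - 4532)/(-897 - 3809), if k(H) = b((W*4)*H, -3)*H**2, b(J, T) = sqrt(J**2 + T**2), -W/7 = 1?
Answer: 2266/2353 - 2450*sqrt(3841609)/2353 ≈ -2039.8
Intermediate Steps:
W = -7 (W = -7*1 = -7)
k(H) = H**2*sqrt(9 + 784*H**2) (k(H) = sqrt(((-7*4)*H)**2 + (-3)**2)*H**2 = sqrt((-28*H)**2 + 9)*H**2 = sqrt(784*H**2 + 9)*H**2 = sqrt(9 + 784*H**2)*H**2 = H**2*sqrt(9 + 784*H**2))
(k(70) - 4532)/(-897 - 3809) = (70**2*sqrt(9 + 784*70**2) - 4532)/(-897 - 3809) = (4900*sqrt(9 + 784*4900) - 4532)/(-4706) = (4900*sqrt(9 + 3841600) - 4532)*(-1/4706) = (4900*sqrt(3841609) - 4532)*(-1/4706) = (-4532 + 4900*sqrt(3841609))*(-1/4706) = 2266/2353 - 2450*sqrt(3841609)/2353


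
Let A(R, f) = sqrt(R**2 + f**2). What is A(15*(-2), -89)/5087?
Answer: sqrt(8821)/5087 ≈ 0.018463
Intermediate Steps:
A(15*(-2), -89)/5087 = sqrt((15*(-2))**2 + (-89)**2)/5087 = sqrt((-30)**2 + 7921)*(1/5087) = sqrt(900 + 7921)*(1/5087) = sqrt(8821)*(1/5087) = sqrt(8821)/5087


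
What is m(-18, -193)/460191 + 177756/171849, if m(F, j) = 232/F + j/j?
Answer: 245399004907/237250089477 ≈ 1.0343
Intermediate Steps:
m(F, j) = 1 + 232/F (m(F, j) = 232/F + 1 = 1 + 232/F)
m(-18, -193)/460191 + 177756/171849 = ((232 - 18)/(-18))/460191 + 177756/171849 = -1/18*214*(1/460191) + 177756*(1/171849) = -107/9*1/460191 + 59252/57283 = -107/4141719 + 59252/57283 = 245399004907/237250089477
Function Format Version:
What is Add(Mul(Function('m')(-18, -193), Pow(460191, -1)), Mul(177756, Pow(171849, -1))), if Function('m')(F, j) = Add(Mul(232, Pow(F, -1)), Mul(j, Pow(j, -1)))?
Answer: Rational(245399004907, 237250089477) ≈ 1.0343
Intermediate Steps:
Function('m')(F, j) = Add(1, Mul(232, Pow(F, -1))) (Function('m')(F, j) = Add(Mul(232, Pow(F, -1)), 1) = Add(1, Mul(232, Pow(F, -1))))
Add(Mul(Function('m')(-18, -193), Pow(460191, -1)), Mul(177756, Pow(171849, -1))) = Add(Mul(Mul(Pow(-18, -1), Add(232, -18)), Pow(460191, -1)), Mul(177756, Pow(171849, -1))) = Add(Mul(Mul(Rational(-1, 18), 214), Rational(1, 460191)), Mul(177756, Rational(1, 171849))) = Add(Mul(Rational(-107, 9), Rational(1, 460191)), Rational(59252, 57283)) = Add(Rational(-107, 4141719), Rational(59252, 57283)) = Rational(245399004907, 237250089477)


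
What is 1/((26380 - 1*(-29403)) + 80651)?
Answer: 1/136434 ≈ 7.3296e-6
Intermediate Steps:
1/((26380 - 1*(-29403)) + 80651) = 1/((26380 + 29403) + 80651) = 1/(55783 + 80651) = 1/136434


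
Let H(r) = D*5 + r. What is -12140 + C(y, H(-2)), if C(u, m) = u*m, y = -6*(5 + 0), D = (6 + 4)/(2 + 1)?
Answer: -12580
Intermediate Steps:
D = 10/3 ≈ 3.3333
H(r) = 50/3 + r (H(r) = (10/3)*5 + r = 50/3 + r)
y = -30 (y = -6*5 = -30)
C(u, m) = m*u
-12140 + C(y, H(-2)) = -12140 + (50/3 - 2)*(-30) = -12140 + (44/3)*(-30) = -12140 - 440 = -12580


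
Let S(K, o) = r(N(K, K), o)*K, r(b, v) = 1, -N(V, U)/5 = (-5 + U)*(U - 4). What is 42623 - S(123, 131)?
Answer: 42500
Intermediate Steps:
N(V, U) = -5*(-5 + U)*(-4 + U) (N(V, U) = -5*(-5 + U)*(U - 4) = -5*(-5 + U)*(-4 + U))
S(K, o) = K (S(K, o) = 1*K = K)
42623 - S(123, 131) = 42623 - 1*123 = 42623 - 123 = 42500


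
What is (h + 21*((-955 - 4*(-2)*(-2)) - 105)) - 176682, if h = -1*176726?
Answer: -376004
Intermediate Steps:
h = -176726
(h + 21*((-955 - 4*(-2)*(-2)) - 105)) - 176682 = (-176726 + 21*((-955 - 4*(-2)*(-2)) - 105)) - 176682 = (-176726 + 21*((-955 + 8*(-2)) - 105)) - 176682 = (-176726 + 21*((-955 - 16) - 105)) - 176682 = (-176726 + 21*(-971 - 105)) - 176682 = (-176726 + 21*(-1076)) - 176682 = (-176726 - 22596) - 176682 = -199322 - 176682 = -376004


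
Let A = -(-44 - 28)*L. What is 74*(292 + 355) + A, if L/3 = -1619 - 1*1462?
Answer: -617618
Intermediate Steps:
L = -9243 (L = 3*(-1619 - 1*1462) = 3*(-1619 - 1462) = 3*(-3081) = -9243)
A = -665496 (A = -(-44 - 28)*(-9243) = -(-72)*(-9243) = -1*665496 = -665496)
74*(292 + 355) + A = 74*(292 + 355) - 665496 = 74*647 - 665496 = 47878 - 665496 = -617618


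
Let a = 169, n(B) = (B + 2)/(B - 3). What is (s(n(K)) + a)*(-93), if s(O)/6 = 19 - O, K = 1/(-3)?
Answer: -26598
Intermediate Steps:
K = -1/3 (K = 1*(-1/3) = -1/3 ≈ -0.33333)
n(B) = (2 + B)/(-3 + B)
s(O) = 114 - 6*O (s(O) = 6*(19 - O) = 114 - 6*O)
(s(n(K)) + a)*(-93) = ((114 - 6*(2 - 1/3)/(-3 - 1/3)) + 169)*(-93) = ((114 - 6*5/((-10/3)*3)) + 169)*(-93) = ((114 - (-9)*5/(5*3)) + 169)*(-93) = ((114 - 6*(-1/2)) + 169)*(-93) = ((114 + 3) + 169)*(-93) = (117 + 169)*(-93) = 286*(-93) = -26598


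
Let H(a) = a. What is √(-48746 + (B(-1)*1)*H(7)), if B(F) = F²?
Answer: I*√48739 ≈ 220.77*I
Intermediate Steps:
√(-48746 + (B(-1)*1)*H(7)) = √(-48746 + ((-1)²*1)*7) = √(-48746 + (1*1)*7) = √(-48746 + 1*7) = √(-48746 + 7) = √(-48739) = I*√48739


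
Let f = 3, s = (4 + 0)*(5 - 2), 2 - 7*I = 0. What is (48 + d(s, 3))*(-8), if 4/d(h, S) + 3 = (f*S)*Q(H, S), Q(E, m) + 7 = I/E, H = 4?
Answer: -350912/915 ≈ -383.51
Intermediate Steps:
I = 2/7 (I = 2/7 - 1/7*0 = 2/7 + 0 = 2/7 ≈ 0.28571)
s = 12 (s = 4*3 = 12)
Q(E, m) = -7 + 2/(7*E)
d(h, S) = 4/(-3 - 291*S/14) (d(h, S) = 4/(-3 + (3*S)*(-7 + (2/7)/4)) = 4/(-3 + (3*S)*(-7 + (2/7)*(1/4))) = 4/(-3 + (3*S)*(-7 + 1/14)) = 4/(-3 + (3*S)*(-97/14)) = 4/(-3 - 291*S/14))
(48 + d(s, 3))*(-8) = (48 - 56/(42 + 291*3))*(-8) = (48 - 56/(42 + 873))*(-8) = (48 - 56/915)*(-8) = (43864/915)*(-8) = -350912/915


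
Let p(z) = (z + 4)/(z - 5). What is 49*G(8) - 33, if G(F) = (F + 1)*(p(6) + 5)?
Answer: 6582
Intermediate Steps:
p(z) = (4 + z)/(-5 + z)
G(F) = 15 + 15*F (G(F) = (F + 1)*((4 + 6)/(-5 + 6) + 5) = (1 + F)*(10/1 + 5) = (1 + F)*(1*10 + 5) = (1 + F)*(10 + 5) = (1 + F)*15 = 15 + 15*F)
49*G(8) - 33 = 49*(15 + 15*8) - 33 = 49*(15 + 120) - 33 = 49*135 - 33 = 6615 - 33 = 6582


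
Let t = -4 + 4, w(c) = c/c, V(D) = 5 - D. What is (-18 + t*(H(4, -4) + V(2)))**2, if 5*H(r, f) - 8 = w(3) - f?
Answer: 324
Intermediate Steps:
w(c) = 1
H(r, f) = 9/5 - f/5 (H(r, f) = 8/5 + (1 - f)/5 = 8/5 + (1/5 - f/5) = 9/5 - f/5)
t = 0
(-18 + t*(H(4, -4) + V(2)))**2 = (-18 + 0*((9/5 - 1/5*(-4)) + (5 - 1*2)))**2 = (-18 + 0*((9/5 + 4/5) + (5 - 2)))**2 = (-18 + 0*(13/5 + 3))**2 = (-18 + 0*(28/5))**2 = (-18 + 0)**2 = (-18)**2 = 324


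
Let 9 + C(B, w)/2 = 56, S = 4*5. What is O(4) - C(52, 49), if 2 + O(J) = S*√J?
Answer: -56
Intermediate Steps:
S = 20
C(B, w) = 94 (C(B, w) = -18 + 2*56 = -18 + 112 = 94)
O(J) = -2 + 20*√J
O(4) - C(52, 49) = (-2 + 20*√4) - 1*94 = (-2 + 20*2) - 94 = (-2 + 40) - 94 = 38 - 94 = -56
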